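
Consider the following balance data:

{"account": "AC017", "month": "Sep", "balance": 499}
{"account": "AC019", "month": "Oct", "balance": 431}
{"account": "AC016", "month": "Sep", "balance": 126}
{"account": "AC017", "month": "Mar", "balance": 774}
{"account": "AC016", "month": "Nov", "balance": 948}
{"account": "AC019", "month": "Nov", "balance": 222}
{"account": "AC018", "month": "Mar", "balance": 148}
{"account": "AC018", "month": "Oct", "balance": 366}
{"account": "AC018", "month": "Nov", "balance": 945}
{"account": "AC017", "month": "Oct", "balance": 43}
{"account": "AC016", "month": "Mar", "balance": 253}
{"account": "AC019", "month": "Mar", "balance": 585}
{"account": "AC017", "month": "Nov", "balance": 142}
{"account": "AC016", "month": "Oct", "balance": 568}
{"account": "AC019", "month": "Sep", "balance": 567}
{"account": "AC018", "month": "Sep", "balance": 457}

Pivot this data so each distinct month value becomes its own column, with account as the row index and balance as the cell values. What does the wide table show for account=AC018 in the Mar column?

Wide layout: rows indexed by account, columns are the 4 distinct month values (Sep, Oct, Mar, Nov).
Cell (account=AC018, month=Mar) draws from the long row where account=AC018 and month=Mar, which has balance=148.

148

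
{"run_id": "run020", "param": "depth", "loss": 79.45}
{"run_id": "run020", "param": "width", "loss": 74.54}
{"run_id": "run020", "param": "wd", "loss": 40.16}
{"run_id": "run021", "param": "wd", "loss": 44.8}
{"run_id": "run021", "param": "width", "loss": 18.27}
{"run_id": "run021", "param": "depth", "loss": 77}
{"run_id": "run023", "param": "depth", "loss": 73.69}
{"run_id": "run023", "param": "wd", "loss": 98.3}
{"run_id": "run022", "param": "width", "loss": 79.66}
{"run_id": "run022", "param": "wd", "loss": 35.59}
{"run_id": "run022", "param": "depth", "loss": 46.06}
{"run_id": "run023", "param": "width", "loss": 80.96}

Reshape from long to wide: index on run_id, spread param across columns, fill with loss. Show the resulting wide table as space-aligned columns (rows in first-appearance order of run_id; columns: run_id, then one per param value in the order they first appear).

run_id  depth  width  wd   
run020  79.45  74.54  40.16
run021  77     18.27  44.8 
run023  73.69  80.96  98.3 
run022  46.06  79.66  35.59

Columns: run_id plus the 3 distinct param values (depth, width, wd).
For example, row run020 column depth takes loss=79.45 from the long row (run020, depth).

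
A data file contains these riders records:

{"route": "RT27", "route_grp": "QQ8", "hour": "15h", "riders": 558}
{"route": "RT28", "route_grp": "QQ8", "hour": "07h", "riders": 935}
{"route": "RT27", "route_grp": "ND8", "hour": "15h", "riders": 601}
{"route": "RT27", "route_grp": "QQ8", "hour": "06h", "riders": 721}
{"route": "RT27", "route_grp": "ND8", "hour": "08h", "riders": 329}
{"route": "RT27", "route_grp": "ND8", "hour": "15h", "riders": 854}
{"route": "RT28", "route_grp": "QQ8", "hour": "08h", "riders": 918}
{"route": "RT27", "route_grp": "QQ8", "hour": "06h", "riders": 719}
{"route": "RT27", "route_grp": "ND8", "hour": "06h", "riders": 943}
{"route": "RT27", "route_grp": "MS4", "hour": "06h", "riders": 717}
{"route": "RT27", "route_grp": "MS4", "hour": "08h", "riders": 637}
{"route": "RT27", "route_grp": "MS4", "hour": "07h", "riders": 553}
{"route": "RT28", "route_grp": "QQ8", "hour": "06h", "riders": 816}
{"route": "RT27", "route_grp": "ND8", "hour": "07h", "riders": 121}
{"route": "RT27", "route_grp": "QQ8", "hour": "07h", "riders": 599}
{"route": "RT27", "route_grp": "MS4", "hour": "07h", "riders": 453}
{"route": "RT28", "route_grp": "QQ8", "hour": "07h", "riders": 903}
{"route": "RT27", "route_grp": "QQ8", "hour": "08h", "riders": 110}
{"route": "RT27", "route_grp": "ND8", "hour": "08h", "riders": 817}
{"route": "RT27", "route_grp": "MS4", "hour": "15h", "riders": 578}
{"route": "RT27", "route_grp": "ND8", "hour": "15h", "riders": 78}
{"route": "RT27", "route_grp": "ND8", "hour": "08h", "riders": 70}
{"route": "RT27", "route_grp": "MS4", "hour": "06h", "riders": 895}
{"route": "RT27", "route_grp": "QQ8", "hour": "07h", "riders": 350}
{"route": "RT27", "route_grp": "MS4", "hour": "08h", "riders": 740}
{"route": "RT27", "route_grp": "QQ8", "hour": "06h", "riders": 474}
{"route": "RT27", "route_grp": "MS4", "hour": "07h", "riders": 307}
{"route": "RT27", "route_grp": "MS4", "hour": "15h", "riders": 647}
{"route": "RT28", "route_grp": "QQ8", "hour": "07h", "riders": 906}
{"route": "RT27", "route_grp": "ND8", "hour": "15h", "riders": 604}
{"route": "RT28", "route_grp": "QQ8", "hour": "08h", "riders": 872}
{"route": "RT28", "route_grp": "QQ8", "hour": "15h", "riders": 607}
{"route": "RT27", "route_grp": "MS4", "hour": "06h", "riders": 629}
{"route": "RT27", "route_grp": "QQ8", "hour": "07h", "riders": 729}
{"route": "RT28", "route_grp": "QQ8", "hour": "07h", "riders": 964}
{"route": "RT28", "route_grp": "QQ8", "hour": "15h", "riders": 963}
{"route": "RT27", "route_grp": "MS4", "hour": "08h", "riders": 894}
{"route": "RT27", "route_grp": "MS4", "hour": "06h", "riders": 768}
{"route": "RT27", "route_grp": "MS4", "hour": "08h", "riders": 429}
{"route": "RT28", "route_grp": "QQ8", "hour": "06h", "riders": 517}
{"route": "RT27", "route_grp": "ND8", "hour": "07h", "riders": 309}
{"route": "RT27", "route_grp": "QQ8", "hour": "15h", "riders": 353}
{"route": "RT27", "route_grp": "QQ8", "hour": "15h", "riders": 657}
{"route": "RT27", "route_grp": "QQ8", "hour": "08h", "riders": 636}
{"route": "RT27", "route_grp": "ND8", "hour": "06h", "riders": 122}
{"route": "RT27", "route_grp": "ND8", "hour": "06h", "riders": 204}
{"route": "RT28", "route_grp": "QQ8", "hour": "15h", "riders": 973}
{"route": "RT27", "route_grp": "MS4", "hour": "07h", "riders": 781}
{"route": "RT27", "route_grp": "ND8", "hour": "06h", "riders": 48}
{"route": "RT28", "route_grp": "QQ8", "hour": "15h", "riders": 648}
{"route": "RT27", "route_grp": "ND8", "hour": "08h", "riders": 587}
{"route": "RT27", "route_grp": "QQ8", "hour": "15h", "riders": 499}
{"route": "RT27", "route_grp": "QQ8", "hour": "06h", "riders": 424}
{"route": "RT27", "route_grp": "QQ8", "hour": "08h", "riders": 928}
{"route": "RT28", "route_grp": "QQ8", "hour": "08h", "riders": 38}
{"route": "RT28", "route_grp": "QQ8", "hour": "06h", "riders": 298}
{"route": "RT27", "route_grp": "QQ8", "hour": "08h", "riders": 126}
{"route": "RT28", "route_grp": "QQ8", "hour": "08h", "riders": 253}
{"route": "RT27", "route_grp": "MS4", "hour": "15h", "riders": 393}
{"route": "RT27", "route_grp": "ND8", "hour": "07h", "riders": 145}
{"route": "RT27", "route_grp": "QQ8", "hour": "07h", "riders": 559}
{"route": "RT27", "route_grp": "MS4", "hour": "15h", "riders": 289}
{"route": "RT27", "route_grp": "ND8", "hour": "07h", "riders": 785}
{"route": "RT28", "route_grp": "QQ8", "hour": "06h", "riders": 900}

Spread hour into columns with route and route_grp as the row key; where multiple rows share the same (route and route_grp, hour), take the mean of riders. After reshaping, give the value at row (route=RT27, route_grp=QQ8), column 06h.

584.50

Rows with route=RT27, route_grp=QQ8 and hour=06h: riders values are 721, 719, 474, 424.
(721 + 719 + 474 + 424) / 4 = 584.50.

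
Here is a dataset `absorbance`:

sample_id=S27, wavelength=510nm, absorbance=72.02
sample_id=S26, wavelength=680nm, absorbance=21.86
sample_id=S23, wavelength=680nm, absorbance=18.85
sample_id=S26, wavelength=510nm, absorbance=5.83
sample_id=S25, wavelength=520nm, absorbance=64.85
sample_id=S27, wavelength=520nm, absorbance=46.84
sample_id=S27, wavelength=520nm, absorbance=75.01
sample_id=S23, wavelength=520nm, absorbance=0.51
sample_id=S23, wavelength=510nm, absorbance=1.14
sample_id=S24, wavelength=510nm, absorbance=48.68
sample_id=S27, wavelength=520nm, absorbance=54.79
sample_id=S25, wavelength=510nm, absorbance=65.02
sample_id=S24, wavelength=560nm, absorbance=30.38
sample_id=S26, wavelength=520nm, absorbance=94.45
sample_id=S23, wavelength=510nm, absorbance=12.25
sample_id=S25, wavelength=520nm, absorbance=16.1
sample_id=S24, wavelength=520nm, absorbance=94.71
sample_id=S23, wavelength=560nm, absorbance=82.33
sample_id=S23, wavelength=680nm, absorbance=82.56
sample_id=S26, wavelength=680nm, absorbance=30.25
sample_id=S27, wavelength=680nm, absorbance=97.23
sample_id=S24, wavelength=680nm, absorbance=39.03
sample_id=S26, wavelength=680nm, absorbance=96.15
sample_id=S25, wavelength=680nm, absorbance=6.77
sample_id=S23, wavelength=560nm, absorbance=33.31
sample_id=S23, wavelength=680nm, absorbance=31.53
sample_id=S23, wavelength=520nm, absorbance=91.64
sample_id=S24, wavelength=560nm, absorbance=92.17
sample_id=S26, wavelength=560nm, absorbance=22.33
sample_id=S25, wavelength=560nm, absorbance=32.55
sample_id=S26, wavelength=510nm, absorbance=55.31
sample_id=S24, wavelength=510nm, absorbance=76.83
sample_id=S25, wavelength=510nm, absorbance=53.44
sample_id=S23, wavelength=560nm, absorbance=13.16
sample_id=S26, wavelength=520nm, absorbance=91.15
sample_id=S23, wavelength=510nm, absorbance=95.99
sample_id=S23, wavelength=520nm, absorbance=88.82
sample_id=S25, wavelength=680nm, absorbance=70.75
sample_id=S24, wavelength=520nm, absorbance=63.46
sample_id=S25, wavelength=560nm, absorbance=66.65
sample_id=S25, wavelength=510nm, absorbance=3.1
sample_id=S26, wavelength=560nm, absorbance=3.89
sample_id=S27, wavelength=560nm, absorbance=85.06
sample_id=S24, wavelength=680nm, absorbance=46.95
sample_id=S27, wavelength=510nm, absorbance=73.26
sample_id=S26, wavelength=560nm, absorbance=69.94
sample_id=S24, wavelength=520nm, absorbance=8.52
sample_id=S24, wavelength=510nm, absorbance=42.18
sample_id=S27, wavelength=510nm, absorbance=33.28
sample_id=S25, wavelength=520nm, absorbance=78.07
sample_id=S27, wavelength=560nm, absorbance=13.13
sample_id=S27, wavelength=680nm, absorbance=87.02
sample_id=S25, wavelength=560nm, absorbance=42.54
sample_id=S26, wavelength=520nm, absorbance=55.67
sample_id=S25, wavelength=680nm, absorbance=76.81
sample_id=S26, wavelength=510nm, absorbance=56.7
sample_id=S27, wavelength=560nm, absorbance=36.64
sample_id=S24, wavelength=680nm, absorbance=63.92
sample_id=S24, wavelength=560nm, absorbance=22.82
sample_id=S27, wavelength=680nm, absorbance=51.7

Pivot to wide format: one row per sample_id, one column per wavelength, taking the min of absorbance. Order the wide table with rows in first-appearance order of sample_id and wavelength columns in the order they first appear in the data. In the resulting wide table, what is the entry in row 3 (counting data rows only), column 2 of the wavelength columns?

With rows in first-appearance order of sample_id, row 3 is sample_id=S23. wavelength columns in first-appearance order: 510nm, 680nm, 520nm, 560nm; column 2 is 680nm.
Long rows with sample_id=S23, wavelength=680nm: min(18.85, 82.56, 31.53) = 18.85.

18.85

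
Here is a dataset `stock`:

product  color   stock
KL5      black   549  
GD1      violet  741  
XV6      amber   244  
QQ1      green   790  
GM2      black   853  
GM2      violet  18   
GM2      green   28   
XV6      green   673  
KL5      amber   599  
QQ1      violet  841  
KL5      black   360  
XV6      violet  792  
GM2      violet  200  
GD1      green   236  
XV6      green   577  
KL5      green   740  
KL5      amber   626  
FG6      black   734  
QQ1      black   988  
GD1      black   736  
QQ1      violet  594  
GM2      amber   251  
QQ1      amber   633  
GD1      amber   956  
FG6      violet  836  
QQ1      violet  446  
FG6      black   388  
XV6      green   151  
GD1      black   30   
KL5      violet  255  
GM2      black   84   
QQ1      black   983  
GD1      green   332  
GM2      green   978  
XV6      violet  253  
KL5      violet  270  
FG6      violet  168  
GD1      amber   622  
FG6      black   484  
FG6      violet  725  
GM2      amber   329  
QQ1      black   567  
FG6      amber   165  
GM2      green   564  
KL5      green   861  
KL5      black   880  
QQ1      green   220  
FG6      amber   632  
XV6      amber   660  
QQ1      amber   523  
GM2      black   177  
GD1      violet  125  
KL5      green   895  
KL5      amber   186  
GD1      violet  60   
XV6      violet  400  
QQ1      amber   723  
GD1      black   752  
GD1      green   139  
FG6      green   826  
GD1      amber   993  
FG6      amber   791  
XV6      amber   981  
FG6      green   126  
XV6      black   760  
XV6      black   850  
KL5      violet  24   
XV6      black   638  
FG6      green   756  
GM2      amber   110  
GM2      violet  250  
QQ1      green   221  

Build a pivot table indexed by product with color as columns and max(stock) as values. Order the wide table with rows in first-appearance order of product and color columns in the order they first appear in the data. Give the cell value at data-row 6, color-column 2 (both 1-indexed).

836

With rows in first-appearance order of product, row 6 is product=FG6. color columns in first-appearance order: black, violet, amber, green; column 2 is violet.
Long rows with product=FG6, color=violet: max(836, 168, 725) = 836.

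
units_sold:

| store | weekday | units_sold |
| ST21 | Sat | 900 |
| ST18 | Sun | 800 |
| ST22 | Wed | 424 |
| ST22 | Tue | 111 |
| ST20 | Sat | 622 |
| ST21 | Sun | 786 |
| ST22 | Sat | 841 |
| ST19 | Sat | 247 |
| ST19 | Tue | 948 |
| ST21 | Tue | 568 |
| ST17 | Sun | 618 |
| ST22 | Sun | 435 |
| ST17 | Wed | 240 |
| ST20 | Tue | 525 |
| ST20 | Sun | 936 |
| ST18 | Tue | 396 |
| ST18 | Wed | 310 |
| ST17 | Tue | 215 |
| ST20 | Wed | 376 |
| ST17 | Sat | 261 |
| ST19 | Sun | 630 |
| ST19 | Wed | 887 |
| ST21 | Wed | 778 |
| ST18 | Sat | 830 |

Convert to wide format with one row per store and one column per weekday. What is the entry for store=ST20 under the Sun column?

Wide layout: rows indexed by store, columns are the 4 distinct weekday values (Sat, Sun, Wed, Tue).
Cell (store=ST20, weekday=Sun) draws from the long row where store=ST20 and weekday=Sun, which has units_sold=936.

936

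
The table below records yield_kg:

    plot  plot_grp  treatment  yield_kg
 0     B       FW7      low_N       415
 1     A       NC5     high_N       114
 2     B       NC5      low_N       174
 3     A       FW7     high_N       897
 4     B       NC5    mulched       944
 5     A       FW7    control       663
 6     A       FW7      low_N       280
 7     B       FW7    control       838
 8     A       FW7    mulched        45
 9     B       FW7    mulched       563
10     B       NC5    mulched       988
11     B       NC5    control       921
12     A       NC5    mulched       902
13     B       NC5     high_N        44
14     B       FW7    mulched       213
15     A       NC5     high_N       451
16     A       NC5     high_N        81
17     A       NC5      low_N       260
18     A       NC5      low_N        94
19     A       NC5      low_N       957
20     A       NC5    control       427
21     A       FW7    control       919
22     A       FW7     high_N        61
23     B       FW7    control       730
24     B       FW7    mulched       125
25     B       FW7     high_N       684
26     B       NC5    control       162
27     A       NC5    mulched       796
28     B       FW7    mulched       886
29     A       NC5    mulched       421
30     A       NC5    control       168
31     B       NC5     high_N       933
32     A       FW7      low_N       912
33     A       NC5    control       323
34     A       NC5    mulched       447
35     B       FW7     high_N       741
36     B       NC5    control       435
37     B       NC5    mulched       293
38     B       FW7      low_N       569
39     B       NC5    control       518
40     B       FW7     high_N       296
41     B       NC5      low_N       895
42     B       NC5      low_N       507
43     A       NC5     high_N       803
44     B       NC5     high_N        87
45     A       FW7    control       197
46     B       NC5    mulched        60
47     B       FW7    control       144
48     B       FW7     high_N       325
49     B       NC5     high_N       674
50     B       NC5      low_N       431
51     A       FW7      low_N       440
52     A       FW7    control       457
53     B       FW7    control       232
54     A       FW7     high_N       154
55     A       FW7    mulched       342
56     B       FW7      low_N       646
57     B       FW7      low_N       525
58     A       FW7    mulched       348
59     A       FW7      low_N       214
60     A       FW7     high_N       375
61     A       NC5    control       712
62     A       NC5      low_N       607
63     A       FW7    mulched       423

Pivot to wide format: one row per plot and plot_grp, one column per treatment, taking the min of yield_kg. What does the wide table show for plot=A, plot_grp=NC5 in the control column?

168

Rows with plot=A, plot_grp=NC5 and treatment=control: yield_kg values are 427, 168, 323, 712.
min(427, 168, 323, 712) = 168.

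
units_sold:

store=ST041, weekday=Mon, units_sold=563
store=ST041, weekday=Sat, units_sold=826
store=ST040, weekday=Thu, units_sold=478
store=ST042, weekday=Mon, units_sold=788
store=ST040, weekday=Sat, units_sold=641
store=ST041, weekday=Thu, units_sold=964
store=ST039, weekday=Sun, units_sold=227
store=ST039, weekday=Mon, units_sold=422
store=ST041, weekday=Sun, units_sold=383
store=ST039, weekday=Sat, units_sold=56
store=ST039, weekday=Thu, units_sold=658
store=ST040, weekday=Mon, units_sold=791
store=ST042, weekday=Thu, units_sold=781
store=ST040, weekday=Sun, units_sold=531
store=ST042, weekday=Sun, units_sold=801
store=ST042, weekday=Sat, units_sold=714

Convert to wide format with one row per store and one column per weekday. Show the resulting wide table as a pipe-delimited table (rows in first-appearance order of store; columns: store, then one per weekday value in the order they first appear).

| store | Mon | Sat | Thu | Sun |
| ST041 | 563 | 826 | 964 | 383 |
| ST040 | 791 | 641 | 478 | 531 |
| ST042 | 788 | 714 | 781 | 801 |
| ST039 | 422 | 56 | 658 | 227 |

Columns: store plus the 4 distinct weekday values (Mon, Sat, Thu, Sun).
For example, row ST041 column Mon takes units_sold=563 from the long row (ST041, Mon).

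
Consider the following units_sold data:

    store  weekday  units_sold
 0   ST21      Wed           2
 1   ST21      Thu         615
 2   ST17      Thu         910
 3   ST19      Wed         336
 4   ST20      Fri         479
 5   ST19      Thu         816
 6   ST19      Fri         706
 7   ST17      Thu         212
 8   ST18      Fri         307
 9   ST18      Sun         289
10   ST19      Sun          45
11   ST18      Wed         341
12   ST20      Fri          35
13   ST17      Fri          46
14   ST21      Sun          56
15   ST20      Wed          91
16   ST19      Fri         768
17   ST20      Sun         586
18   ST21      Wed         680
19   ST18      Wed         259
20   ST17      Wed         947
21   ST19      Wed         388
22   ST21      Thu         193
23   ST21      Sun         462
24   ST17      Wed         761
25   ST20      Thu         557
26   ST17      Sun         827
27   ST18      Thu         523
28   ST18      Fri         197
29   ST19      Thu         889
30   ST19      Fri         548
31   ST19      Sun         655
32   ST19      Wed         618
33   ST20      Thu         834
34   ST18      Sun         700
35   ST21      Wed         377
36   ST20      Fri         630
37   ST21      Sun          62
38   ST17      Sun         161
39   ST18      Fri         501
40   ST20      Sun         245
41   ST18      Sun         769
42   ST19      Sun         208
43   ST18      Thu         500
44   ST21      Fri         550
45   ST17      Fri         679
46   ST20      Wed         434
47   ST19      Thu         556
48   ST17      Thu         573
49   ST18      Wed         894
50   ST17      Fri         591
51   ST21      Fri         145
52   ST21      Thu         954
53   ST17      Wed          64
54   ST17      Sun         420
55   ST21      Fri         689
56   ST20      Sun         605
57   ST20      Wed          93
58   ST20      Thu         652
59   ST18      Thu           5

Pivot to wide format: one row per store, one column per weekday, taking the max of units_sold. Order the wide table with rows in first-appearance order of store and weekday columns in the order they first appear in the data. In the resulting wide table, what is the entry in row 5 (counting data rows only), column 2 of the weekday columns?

With rows in first-appearance order of store, row 5 is store=ST18. weekday columns in first-appearance order: Wed, Thu, Fri, Sun; column 2 is Thu.
Long rows with store=ST18, weekday=Thu: max(523, 500, 5) = 523.

523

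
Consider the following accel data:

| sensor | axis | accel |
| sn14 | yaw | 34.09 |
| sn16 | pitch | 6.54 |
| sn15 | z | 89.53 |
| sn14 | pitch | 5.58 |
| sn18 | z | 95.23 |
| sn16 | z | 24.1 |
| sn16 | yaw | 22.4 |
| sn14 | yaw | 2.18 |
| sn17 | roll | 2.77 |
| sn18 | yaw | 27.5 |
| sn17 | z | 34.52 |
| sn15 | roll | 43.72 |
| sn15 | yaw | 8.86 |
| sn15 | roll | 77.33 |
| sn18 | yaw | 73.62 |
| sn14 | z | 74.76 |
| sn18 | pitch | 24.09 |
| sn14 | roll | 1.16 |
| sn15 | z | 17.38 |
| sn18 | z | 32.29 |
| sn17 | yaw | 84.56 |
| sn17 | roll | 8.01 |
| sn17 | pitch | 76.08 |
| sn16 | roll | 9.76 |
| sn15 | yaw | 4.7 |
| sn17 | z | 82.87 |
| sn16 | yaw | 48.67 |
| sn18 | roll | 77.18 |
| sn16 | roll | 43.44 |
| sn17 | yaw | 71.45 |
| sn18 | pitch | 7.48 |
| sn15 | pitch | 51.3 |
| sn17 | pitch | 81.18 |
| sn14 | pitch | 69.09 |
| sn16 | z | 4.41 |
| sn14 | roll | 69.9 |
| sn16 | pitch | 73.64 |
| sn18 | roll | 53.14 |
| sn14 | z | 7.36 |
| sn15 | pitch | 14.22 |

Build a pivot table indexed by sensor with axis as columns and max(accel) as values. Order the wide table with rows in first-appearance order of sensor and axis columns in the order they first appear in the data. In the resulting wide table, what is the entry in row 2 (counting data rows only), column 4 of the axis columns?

With rows in first-appearance order of sensor, row 2 is sensor=sn16. axis columns in first-appearance order: yaw, pitch, z, roll; column 4 is roll.
Long rows with sensor=sn16, axis=roll: max(9.76, 43.44) = 43.44.

43.44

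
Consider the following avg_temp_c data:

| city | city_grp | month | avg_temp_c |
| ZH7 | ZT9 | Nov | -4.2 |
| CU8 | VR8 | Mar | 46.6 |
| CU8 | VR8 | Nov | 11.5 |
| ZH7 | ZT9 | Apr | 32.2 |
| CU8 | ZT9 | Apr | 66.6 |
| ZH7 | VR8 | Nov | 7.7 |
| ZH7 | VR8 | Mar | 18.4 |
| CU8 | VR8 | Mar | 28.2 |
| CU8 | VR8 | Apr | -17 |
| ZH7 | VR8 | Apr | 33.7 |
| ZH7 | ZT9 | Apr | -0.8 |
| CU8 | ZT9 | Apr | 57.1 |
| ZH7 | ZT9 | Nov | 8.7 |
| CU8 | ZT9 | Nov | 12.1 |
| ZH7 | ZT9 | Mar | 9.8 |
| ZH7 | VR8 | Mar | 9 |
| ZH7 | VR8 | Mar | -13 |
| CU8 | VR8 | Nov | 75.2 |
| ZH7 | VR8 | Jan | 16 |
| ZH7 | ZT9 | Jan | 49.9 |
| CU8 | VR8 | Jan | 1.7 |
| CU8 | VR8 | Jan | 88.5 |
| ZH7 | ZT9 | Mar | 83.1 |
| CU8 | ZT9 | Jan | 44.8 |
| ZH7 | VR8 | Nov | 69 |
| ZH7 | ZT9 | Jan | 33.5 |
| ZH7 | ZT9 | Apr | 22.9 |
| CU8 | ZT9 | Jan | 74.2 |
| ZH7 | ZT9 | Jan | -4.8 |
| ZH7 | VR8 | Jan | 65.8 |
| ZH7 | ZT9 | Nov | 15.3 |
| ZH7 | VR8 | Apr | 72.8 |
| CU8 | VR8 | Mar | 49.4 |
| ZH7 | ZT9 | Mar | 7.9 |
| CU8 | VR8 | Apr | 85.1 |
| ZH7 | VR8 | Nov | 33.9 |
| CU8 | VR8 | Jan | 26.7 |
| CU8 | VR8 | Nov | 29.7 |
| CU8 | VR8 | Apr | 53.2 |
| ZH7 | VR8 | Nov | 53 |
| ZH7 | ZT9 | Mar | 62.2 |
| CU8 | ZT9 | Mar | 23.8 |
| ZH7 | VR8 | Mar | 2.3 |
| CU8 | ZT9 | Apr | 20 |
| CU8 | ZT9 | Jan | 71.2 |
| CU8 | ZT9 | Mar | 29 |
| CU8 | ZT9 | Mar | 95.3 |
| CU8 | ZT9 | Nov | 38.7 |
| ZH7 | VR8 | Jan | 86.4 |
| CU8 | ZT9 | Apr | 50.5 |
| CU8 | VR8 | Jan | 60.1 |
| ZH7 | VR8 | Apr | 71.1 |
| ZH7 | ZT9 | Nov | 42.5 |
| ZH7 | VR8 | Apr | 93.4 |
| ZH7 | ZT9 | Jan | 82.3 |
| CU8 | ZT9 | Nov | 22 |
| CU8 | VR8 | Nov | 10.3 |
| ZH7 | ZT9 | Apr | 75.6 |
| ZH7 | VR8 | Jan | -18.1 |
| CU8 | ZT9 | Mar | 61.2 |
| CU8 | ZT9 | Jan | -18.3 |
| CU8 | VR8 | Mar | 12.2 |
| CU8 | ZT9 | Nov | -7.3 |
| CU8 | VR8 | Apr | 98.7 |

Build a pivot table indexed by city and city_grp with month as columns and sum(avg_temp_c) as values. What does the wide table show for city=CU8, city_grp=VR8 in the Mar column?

Rows with city=CU8, city_grp=VR8 and month=Mar: avg_temp_c values are 46.6, 28.2, 49.4, 12.2.
46.6 + 28.2 + 49.4 + 12.2 = 136.4.

136.4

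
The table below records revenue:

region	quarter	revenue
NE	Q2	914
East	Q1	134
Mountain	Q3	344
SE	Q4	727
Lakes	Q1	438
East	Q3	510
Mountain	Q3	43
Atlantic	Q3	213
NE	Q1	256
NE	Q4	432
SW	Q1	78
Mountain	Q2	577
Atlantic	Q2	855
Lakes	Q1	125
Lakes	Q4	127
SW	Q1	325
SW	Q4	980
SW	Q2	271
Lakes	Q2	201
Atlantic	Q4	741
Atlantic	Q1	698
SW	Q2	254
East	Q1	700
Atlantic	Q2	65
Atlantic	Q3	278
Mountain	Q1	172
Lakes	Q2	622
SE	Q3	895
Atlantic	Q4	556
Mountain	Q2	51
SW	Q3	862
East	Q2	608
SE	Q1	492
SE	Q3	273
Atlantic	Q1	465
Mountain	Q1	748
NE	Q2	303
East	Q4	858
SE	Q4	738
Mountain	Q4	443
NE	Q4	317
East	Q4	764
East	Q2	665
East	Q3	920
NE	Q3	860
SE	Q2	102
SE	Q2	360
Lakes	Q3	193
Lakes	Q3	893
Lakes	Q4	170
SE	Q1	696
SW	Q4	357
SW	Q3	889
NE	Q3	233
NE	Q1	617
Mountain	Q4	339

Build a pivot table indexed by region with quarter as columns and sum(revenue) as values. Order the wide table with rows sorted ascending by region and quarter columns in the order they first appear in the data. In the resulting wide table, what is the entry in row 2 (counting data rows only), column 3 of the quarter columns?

1430

With rows sorted ascending by region, row 2 is region=East. quarter columns in first-appearance order: Q2, Q1, Q3, Q4; column 3 is Q3.
Long rows with region=East, quarter=Q3: 510 + 920 = 1430.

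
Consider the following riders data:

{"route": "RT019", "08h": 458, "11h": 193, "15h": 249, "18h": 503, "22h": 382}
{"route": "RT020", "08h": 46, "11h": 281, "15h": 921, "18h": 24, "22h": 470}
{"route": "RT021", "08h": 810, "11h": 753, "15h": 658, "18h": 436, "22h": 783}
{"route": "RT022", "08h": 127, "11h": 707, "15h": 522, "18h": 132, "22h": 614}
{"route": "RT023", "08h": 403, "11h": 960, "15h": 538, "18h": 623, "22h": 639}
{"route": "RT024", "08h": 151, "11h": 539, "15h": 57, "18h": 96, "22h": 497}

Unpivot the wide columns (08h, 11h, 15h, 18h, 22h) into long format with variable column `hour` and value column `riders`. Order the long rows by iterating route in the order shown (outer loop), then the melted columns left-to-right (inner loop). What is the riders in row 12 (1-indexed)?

753

30 rows total (6 × 5). Row 12: index ⌊(12-1)/5⌋ = 2 into route → RT021; (12-1) mod 5 = 1 into the melted columns → 11h.
So row 12 is (RT021, 11h, 753); riders = 753.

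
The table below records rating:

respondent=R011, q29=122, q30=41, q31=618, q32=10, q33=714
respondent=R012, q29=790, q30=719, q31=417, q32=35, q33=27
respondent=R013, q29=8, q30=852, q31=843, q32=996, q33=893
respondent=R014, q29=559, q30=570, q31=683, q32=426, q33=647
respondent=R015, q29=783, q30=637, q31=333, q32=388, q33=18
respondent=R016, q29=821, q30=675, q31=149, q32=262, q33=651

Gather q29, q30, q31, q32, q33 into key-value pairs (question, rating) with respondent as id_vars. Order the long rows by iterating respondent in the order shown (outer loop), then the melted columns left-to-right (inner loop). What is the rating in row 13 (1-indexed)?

30 rows total (6 × 5). Row 13: index ⌊(13-1)/5⌋ = 2 into respondent → R013; (13-1) mod 5 = 2 into the melted columns → q31.
So row 13 is (R013, q31, 843); rating = 843.

843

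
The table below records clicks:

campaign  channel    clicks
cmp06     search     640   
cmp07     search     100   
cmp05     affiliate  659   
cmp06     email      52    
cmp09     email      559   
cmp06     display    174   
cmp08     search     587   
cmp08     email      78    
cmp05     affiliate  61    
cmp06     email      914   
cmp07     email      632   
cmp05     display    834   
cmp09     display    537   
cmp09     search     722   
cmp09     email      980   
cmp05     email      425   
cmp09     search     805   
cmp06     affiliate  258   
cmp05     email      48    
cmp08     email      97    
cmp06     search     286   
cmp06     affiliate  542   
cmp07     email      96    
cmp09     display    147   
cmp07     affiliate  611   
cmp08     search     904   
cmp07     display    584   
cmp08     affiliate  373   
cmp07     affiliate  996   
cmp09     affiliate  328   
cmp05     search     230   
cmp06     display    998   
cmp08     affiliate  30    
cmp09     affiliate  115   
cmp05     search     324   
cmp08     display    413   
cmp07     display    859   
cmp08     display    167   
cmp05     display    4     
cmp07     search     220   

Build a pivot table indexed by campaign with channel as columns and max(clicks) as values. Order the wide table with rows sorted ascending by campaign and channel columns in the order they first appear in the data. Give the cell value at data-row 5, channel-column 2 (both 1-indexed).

With rows sorted ascending by campaign, row 5 is campaign=cmp09. channel columns in first-appearance order: search, affiliate, email, display; column 2 is affiliate.
Long rows with campaign=cmp09, channel=affiliate: max(328, 115) = 328.

328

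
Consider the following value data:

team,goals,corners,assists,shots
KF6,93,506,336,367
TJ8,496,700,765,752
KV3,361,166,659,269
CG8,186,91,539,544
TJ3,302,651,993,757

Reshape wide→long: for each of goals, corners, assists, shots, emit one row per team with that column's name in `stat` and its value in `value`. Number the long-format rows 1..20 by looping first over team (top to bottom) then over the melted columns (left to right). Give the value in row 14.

20 rows total (5 × 4). Row 14: index ⌊(14-1)/4⌋ = 3 into team → CG8; (14-1) mod 4 = 1 into the melted columns → corners.
So row 14 is (CG8, corners, 91); value = 91.

91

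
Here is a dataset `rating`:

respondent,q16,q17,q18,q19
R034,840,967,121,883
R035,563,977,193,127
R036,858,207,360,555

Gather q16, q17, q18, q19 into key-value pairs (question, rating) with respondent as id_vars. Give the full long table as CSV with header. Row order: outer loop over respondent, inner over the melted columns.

respondent,question,rating
R034,q16,840
R034,q17,967
R034,q18,121
R034,q19,883
R035,q16,563
R035,q17,977
R035,q18,193
R035,q19,127
R036,q16,858
R036,q17,207
R036,q18,360
R036,q19,555

Each (respondent, column) pair becomes one row: 3 × 4 = 12 rows.
For example, (R034, q16) → rating=840.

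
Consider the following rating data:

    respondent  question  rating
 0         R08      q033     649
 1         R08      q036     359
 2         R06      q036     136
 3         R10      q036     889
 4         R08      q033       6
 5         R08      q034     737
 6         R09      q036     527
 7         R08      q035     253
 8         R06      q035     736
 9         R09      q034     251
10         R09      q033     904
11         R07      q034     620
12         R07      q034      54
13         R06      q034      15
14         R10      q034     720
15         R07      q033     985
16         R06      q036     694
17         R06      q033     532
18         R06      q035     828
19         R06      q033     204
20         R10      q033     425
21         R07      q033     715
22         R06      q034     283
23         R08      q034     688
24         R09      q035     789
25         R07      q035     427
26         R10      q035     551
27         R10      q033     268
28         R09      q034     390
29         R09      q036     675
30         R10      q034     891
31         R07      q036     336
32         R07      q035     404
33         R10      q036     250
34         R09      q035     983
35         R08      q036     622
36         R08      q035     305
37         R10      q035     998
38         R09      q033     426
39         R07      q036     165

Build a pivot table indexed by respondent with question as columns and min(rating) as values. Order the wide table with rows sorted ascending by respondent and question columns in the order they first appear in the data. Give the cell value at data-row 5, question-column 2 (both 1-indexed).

With rows sorted ascending by respondent, row 5 is respondent=R10. question columns in first-appearance order: q033, q036, q034, q035; column 2 is q036.
Long rows with respondent=R10, question=q036: min(889, 250) = 250.

250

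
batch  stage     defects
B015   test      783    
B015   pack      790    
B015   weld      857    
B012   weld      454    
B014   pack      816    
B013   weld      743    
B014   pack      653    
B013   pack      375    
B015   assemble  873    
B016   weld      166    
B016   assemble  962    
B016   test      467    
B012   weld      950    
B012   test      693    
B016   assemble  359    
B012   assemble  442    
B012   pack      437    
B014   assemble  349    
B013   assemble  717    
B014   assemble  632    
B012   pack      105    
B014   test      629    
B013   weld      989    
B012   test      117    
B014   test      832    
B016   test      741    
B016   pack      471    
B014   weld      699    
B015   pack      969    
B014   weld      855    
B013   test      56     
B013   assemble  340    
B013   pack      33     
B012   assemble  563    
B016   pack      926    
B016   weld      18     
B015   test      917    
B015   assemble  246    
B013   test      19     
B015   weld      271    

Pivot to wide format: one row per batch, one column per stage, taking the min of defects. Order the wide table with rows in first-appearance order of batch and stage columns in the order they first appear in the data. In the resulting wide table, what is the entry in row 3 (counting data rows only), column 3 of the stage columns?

With rows in first-appearance order of batch, row 3 is batch=B014. stage columns in first-appearance order: test, pack, weld, assemble; column 3 is weld.
Long rows with batch=B014, stage=weld: min(699, 855) = 699.

699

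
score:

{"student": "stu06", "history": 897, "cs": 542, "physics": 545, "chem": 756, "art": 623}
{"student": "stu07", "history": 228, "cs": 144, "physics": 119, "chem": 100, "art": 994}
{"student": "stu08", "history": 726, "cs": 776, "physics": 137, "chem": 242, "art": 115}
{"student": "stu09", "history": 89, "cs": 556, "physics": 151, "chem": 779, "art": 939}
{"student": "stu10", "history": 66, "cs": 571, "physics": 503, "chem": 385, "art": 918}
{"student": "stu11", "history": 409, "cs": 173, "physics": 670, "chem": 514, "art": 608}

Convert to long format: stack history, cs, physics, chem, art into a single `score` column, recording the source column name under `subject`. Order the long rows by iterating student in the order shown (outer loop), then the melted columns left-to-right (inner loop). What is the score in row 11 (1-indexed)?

726

30 rows total (6 × 5). Row 11: index ⌊(11-1)/5⌋ = 2 into student → stu08; (11-1) mod 5 = 0 into the melted columns → history.
So row 11 is (stu08, history, 726); score = 726.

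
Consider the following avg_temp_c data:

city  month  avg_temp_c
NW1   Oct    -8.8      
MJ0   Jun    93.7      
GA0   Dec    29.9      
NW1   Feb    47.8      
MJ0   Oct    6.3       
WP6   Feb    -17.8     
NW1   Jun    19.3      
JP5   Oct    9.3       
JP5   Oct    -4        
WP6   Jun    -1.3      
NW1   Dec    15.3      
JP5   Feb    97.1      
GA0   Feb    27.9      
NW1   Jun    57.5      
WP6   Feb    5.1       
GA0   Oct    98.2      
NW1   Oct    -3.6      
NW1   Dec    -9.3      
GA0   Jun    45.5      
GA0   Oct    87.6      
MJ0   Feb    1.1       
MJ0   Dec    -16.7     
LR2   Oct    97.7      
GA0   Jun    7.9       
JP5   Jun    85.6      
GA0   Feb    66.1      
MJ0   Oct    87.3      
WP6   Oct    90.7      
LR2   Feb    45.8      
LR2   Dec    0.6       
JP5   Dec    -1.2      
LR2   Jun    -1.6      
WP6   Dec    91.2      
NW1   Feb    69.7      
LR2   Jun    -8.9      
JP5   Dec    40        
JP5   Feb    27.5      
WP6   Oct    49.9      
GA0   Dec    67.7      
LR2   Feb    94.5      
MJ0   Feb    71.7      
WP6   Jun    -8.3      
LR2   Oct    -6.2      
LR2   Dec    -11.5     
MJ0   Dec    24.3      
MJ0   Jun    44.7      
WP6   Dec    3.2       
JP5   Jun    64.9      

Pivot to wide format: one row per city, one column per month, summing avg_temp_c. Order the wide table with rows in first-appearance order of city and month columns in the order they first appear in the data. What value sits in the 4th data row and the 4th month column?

-12.7

With rows in first-appearance order of city, row 4 is city=WP6. month columns in first-appearance order: Oct, Jun, Dec, Feb; column 4 is Feb.
Long rows with city=WP6, month=Feb: -17.8 + 5.1 = -12.7.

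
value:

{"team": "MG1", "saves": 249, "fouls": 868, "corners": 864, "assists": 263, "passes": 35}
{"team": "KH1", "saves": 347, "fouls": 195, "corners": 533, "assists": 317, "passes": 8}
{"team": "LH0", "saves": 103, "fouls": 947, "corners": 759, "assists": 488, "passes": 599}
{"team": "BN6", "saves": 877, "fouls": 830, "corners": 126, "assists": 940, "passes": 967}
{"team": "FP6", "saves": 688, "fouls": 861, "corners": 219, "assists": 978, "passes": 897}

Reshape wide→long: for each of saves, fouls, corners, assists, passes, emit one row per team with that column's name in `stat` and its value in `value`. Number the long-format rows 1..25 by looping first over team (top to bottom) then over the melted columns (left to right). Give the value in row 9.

317

25 rows total (5 × 5). Row 9: index ⌊(9-1)/5⌋ = 1 into team → KH1; (9-1) mod 5 = 3 into the melted columns → assists.
So row 9 is (KH1, assists, 317); value = 317.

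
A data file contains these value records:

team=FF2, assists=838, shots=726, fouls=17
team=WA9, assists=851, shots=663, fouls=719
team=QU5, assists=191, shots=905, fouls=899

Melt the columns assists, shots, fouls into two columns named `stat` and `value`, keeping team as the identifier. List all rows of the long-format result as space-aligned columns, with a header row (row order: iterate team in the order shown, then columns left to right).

Each (team, column) pair becomes one row: 3 × 3 = 9 rows.
For example, (FF2, assists) → value=838.

team  stat     value
FF2   assists  838  
FF2   shots    726  
FF2   fouls    17   
WA9   assists  851  
WA9   shots    663  
WA9   fouls    719  
QU5   assists  191  
QU5   shots    905  
QU5   fouls    899  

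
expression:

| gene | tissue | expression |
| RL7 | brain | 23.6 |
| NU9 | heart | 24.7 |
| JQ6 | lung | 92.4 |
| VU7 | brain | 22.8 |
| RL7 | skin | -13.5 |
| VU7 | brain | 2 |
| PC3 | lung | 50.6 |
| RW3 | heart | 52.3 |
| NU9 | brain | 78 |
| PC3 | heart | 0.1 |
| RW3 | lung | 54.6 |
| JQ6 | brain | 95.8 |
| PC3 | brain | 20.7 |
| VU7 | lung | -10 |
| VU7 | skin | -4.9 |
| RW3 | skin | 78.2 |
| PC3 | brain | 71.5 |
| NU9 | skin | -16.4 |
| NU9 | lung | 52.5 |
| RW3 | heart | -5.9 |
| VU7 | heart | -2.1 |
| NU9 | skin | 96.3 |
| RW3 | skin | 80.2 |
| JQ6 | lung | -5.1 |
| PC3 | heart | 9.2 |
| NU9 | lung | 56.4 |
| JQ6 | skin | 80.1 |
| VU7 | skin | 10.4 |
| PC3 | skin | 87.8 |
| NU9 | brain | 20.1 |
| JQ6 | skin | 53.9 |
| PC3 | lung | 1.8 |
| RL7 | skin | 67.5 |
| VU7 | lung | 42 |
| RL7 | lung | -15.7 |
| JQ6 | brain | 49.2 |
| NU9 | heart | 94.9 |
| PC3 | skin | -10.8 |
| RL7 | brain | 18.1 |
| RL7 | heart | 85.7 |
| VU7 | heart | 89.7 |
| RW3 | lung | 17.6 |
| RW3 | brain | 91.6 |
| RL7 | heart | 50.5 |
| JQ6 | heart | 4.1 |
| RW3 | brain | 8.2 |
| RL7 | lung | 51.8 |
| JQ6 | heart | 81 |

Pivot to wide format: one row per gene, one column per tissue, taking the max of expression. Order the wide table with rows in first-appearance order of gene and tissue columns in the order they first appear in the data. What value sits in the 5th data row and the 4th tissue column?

With rows in first-appearance order of gene, row 5 is gene=PC3. tissue columns in first-appearance order: brain, heart, lung, skin; column 4 is skin.
Long rows with gene=PC3, tissue=skin: max(87.8, -10.8) = 87.8.

87.8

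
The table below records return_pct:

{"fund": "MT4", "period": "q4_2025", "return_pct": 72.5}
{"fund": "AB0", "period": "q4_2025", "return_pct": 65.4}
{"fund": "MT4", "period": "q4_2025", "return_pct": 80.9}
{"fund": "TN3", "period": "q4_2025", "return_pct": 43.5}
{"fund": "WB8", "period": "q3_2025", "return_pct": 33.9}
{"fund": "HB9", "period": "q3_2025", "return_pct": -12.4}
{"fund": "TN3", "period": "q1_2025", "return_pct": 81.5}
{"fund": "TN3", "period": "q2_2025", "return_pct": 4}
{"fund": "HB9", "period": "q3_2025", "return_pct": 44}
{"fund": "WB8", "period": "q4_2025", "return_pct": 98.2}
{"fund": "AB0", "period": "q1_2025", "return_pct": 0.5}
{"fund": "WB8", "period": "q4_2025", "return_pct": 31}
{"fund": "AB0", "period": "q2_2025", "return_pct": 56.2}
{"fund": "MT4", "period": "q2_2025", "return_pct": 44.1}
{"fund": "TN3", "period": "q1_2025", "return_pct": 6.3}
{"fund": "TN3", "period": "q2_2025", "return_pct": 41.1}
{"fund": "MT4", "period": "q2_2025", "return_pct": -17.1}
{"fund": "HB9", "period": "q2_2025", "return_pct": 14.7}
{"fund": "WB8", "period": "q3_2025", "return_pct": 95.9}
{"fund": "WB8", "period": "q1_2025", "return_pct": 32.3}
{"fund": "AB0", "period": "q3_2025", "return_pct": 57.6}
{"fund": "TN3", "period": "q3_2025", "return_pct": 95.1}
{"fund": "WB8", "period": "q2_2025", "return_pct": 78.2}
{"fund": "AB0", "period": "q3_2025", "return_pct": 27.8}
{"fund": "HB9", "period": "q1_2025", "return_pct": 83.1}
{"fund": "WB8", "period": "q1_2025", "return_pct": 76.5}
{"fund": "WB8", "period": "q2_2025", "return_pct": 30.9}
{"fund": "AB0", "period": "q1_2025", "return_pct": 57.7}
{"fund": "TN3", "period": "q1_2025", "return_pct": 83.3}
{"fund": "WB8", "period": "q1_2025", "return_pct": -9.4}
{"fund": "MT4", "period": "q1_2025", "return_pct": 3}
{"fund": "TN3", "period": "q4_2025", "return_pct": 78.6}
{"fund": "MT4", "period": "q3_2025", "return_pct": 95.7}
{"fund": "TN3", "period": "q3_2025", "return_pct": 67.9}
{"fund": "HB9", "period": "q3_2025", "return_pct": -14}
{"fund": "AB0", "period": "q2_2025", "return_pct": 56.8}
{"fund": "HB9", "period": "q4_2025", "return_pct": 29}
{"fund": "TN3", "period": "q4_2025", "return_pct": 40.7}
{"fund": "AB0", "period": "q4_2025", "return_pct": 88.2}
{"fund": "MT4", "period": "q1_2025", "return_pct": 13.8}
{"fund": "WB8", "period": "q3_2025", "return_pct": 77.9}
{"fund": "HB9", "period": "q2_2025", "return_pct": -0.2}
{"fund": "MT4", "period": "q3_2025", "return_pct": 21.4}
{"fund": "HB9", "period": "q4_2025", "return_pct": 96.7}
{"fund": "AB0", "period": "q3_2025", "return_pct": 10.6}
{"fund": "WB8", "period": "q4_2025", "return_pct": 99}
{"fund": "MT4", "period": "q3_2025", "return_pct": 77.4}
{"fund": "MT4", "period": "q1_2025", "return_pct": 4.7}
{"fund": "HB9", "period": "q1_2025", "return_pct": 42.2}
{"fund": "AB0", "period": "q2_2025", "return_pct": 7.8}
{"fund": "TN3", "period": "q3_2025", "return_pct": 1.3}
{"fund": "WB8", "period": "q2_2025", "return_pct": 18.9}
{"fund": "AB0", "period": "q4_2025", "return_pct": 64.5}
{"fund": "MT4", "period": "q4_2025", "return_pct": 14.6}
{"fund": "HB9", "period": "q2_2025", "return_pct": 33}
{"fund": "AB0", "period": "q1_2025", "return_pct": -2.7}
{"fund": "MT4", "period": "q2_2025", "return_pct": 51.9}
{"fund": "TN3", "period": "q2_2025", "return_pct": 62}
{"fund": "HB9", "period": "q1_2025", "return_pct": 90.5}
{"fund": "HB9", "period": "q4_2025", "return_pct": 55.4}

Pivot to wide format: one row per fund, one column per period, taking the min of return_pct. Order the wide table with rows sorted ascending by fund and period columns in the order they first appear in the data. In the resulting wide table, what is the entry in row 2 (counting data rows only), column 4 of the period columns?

-0.2

With rows sorted ascending by fund, row 2 is fund=HB9. period columns in first-appearance order: q4_2025, q3_2025, q1_2025, q2_2025; column 4 is q2_2025.
Long rows with fund=HB9, period=q2_2025: min(14.7, -0.2, 33) = -0.2.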